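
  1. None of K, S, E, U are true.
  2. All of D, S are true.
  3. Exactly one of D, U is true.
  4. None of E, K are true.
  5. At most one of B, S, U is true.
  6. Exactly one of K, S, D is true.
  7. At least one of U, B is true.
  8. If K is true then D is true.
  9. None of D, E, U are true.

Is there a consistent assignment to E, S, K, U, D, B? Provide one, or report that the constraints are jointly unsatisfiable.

Case S = True:
  Constraint (1) is violated (S=T) — contradiction.
Case S = False:
  Constraint (2) is violated (S=F) — contradiction.
Both cases fail — unsatisfiable.

The formula is unsatisfiable.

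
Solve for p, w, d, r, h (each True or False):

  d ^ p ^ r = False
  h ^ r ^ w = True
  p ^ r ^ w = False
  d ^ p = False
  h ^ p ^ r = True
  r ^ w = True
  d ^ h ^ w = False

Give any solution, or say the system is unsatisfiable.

p = True; w = True; d = True; r = False; h = False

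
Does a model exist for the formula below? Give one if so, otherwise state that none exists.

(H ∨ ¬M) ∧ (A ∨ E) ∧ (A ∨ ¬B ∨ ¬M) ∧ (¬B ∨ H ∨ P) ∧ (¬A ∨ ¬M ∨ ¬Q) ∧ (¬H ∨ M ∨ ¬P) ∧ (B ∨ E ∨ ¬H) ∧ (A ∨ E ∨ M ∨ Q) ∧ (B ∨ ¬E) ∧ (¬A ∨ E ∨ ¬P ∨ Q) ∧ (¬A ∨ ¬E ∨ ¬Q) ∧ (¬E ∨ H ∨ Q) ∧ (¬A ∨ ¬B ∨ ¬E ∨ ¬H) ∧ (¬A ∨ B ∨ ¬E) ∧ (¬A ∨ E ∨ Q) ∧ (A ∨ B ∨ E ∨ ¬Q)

A = True, M = False, Q = True, B = True, P = False, E = False, H = True

Set A = True.
Try M = True:
  (H ∨ ¬M) forces H = True.
  (¬A ∨ ¬M ∨ ¬Q) forces Q = False.
  (¬A ∨ E ∨ Q) forces E = True.
  (B ∨ ¬E) forces B = True.
  clause (¬A ∨ ¬B ∨ ¬E ∨ ¬H) is falsified — backtrack.
So M = False.
Try Q = False:
  (¬A ∨ E ∨ Q) forces E = True.
  (B ∨ ¬E) forces B = True.
  (¬E ∨ H ∨ Q) forces H = True.
  clause (¬A ∨ ¬B ∨ ¬E ∨ ¬H) is falsified — backtrack.
So Q = True.
  then (¬A ∨ ¬E ∨ ¬Q) forces E = False.
Set B = True.
Set P = False.
  then (¬B ∨ H ∨ P) forces H = True.
All clauses satisfied.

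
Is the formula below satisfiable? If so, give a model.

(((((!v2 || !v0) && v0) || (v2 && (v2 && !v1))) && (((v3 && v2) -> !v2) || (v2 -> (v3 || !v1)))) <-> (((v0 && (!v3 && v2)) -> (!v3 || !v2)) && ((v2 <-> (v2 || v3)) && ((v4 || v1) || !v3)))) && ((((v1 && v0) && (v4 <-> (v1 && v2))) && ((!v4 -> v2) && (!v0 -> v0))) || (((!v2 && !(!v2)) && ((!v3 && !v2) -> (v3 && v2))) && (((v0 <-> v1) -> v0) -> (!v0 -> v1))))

No satisfying assignment exists.

Case v2 = True: the formula simplifies to ((((!v0 && v0) || !v1) && (!v3 || (v3 || !v1))) <-> (((v0 && !v3) -> !v3) && ((v4 || v1) || !v3))) && (((v1 && v0) && (v4 <-> v1)) && (!v0 -> v0)).
  v1 = True: simplifies to (((!v0 && v0) && (!v3 || v3)) <-> ((v0 && !v3) -> !v3)) && ((v0 && v4) && (!v0 -> v0)).
    v0 = True: simplifies to !((!v3 -> !v3)) && v4.
      v3 = True: the conjunct !((!v3 -> !v3)) becomes !((False -> False)) = False.
      v3 = False: the conjunct !((!v3 -> !v3)) becomes !((True -> True)) = False.
    v0 = False: the conjunct ((!v0 && v0) && (!v3 || v3)) <-> ((v0 && !v3) -> !v3) becomes (False && (!v3 || v3)) <-> (False -> !v3) = False.
  v1 = False: the conjunct v1 is False.
Case v2 = False: the formula simplifies to (v0 <-> (!v3 && ((v4 || v1) || !v3))) && (((v1 && v0) && !v4) && (v4 && (!v0 -> v0))).
  v4 = True: the conjunct !v4 is False.
  v4 = False: the conjunct v4 is False.
Both cases fail — unsatisfiable.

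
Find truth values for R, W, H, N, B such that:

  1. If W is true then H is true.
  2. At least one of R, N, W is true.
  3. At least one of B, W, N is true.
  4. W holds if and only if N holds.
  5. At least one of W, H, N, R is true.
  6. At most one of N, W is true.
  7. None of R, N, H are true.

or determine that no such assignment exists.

Case R = True:
  Constraint (7) is violated (R=T) — contradiction.
Case R = False:
  (7) forces N = False.
  (2) with R=F, N=F forces W = True.
  Constraint (4) is violated (W=T, N=F) — contradiction.
Both cases fail — unsatisfiable.

UNSATISFIABLE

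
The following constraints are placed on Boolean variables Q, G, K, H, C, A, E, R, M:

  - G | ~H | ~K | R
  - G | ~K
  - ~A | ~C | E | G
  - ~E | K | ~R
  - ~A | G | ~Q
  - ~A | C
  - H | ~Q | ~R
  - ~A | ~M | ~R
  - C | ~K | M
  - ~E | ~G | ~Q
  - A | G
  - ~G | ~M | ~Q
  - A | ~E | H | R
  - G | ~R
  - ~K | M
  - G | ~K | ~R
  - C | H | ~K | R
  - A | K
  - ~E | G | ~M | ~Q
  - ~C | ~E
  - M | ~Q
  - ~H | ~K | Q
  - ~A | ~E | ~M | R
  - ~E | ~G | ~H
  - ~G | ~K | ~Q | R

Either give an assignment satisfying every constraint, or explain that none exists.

Q=F; G=T; K=T; H=F; C=F; A=F; E=T; R=T; M=T

Try Q = True:
  (M | ~Q) forces M = True.
  (~G | ~M | ~Q) forces G = False.
  (G | ~K) forces K = False.
  (~A | G | ~Q) forces A = False.
  clause (A | G) is falsified — backtrack.
So Q = False.
Try G = False:
  (G | ~K) forces K = False.
  (A | G) forces A = True.
  (~A | C) forces C = True.
  (~A | ~C | E | G) forces E = True.
  clause (~C | ~E) is falsified — backtrack.
So G = True.
Set K = True.
  then (~K | M) forces M = True.
  then (~H | ~K | Q) forces H = False.
Set C = False.
  then (~A | C) forces A = False.
  then (C | H | ~K | R) forces R = True.
Set E = True.
All clauses satisfied.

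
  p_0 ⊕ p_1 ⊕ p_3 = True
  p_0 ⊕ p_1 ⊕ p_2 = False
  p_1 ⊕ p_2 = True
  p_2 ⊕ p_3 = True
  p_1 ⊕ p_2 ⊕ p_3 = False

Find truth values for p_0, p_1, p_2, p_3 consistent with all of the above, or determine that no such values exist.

p_0: True; p_1: True; p_2: False; p_3: True

p_0 ⊕ p_1 ⊕ p_3 = T ⊕ T ⊕ T = True ✓
p_0 ⊕ p_1 ⊕ p_2 = T ⊕ T ⊕ F = False ✓
p_1 ⊕ p_2 = T ⊕ F = True ✓
p_2 ⊕ p_3 = F ⊕ T = True ✓
p_1 ⊕ p_2 ⊕ p_3 = T ⊕ F ⊕ T = False ✓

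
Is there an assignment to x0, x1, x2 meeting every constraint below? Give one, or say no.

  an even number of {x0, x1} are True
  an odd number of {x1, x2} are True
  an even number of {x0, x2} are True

Adding constraints 1, 2, 3 mod 2: every variable appears an even number of times on the left, so the left side is 0.
But the right sides sum to 1 (mod 2). 0 ≠ 1 — the system is inconsistent.

UNSATISFIABLE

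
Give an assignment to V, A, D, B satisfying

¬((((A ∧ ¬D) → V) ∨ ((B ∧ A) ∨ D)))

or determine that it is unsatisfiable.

V = False, A = True, D = False, B = False

  ¬((((A ∧ ¬D) → V) ∨ ((B ∧ A) ∨ D))) = True
    ((A ∧ ¬D) → V) ∨ ((B ∧ A) ∨ D) = False
      (A ∧ ¬D) → V = False
        A ∧ ¬D = True
          ¬D = True
      (B ∧ A) ∨ D = False
        B ∧ A = False
The formula evaluates to True.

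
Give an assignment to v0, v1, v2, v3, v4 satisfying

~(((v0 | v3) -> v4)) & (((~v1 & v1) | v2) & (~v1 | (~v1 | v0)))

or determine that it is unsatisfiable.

v0=T; v1=F; v2=T; v3=T; v4=F

  ~(((v0 | v3) -> v4)) = True
    (v0 | v3) -> v4 = False
      v0 | v3 = True
  ((~v1 & v1) | v2) & (~v1 | (~v1 | v0)) = True
    (~v1 & v1) | v2 = True
      ~v1 & v1 = False
        ~v1 = True
    ~v1 | (~v1 | v0) = True
      ~v1 = True
      ~v1 | v0 = True
        ~v1 = True
Both conjuncts True, so the formula holds.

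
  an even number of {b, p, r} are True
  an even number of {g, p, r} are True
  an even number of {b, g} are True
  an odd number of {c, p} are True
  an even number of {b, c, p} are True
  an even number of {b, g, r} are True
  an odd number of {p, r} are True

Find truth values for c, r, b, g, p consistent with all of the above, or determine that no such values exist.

c = False, r = False, b = True, g = True, p = True

{b, p, r}: 2 true → even ✓
{g, p, r}: 2 true → even ✓
{b, g}: 2 true → even ✓
{c, p}: 1 true → odd ✓
{b, c, p}: 2 true → even ✓
{b, g, r}: 2 true → even ✓
{p, r}: 1 true → odd ✓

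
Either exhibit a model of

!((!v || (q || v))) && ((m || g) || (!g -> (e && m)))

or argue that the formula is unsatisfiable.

The formula is unsatisfiable.

The conjunct !((!v || (q || v))) is unsatisfiable on its own:
  q=F, v=F: evaluates to False.
  q=F, v=T: evaluates to False.
  q=T, v=F: evaluates to False.
  q=T, v=T: evaluates to False.
So the whole conjunction is unsatisfiable.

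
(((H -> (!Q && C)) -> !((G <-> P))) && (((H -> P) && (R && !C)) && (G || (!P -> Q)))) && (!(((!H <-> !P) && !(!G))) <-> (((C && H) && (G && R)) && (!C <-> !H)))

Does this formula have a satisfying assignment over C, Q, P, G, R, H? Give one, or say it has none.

C = False, Q = True, P = True, G = True, R = True, H = True

  ((H -> (!Q && C)) -> !((G <-> P))) && (((H -> P) && (R && !C)) && (G || (!P -> Q))) = True
    (H -> (!Q && C)) -> !((G <-> P)) = True
      H -> (!Q && C) = False
        !Q && C = False
          !Q = False
      !((G <-> P)) = False
        G <-> P = True
    ((H -> P) && (R && !C)) && (G || (!P -> Q)) = True
      (H -> P) && (R && !C) = True
        H -> P = True
        R && !C = True
          !C = True
      G || (!P -> Q) = True
        !P -> Q = True
          !P = False
  !(((!H <-> !P) && !(!G))) <-> (((C && H) && (G && R)) && (!C <-> !H)) = True
    !(((!H <-> !P) && !(!G))) = False
      (!H <-> !P) && !(!G) = True
        !H <-> !P = True
          !H = False
          !P = False
        !(!G) = True
          !G = False
    ((C && H) && (G && R)) && (!C <-> !H) = False
      (C && H) && (G && R) = False
        C && H = False
        G && R = True
      !C <-> !H = False
        !C = True
        !H = False
Both conjuncts True, so the formula holds.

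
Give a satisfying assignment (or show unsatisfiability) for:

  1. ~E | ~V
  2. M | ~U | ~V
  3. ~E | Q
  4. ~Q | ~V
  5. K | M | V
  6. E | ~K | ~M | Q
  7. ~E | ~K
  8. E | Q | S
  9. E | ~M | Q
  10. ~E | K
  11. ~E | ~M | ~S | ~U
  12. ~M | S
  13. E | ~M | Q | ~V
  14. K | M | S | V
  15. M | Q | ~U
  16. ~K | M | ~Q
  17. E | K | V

E: False; S: True; Q: False; U: False; V: True; M: False; K: False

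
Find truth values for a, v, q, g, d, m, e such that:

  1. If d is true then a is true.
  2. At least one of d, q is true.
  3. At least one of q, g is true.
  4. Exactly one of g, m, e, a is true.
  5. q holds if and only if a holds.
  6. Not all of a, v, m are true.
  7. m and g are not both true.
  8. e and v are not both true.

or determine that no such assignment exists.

a = True, v = True, q = True, g = False, d = False, m = False, e = False

  (1) d=F ⇒ a: vacuous ✓
  (2) {d, q}: 1 true — at least one ✓
  (3) {q, g}: 1 true — at least one ✓
  (4) {g, m, e, a}: 1 true — exactly one ✓
  (5) q=T, a=T — same ✓
  (6) {a, v, m}: 2/3 true — not all ✓
  (7) m=F, g=F — not both ✓
  (8) e=F, v=T — not both ✓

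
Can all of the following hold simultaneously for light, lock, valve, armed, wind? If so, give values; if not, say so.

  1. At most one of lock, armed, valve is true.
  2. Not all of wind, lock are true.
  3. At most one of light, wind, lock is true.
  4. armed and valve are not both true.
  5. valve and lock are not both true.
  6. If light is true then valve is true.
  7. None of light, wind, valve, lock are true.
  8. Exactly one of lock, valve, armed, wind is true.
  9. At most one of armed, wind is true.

light = False, lock = False, valve = False, armed = True, wind = False

  (1) {lock, armed, valve}: 1 true — at most one ✓
  (2) {wind, lock}: 0/2 true — not all ✓
  (3) {light, wind, lock}: 0 true — at most one ✓
  (4) armed=T, valve=F — not both ✓
  (5) valve=F, lock=F — not both ✓
  (6) light=F ⇒ valve: vacuous ✓
  (7) {light, wind, valve, lock}: 0 true — none ✓
  (8) {lock, valve, armed, wind}: 1 true — exactly one ✓
  (9) {armed, wind}: 1 true — at most one ✓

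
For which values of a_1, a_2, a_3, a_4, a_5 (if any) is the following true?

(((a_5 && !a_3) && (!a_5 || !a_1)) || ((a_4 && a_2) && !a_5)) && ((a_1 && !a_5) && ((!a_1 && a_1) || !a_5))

a_1 = True, a_2 = True, a_3 = True, a_4 = True, a_5 = False

  ((a_5 && !a_3) && (!a_5 || !a_1)) || ((a_4 && a_2) && !a_5) = True
    (a_5 && !a_3) && (!a_5 || !a_1) = False
      a_5 && !a_3 = False
        !a_3 = False
      !a_5 || !a_1 = True
        !a_5 = True
        !a_1 = False
    (a_4 && a_2) && !a_5 = True
      a_4 && a_2 = True
      !a_5 = True
  (a_1 && !a_5) && ((!a_1 && a_1) || !a_5) = True
    a_1 && !a_5 = True
      !a_5 = True
    (!a_1 && a_1) || !a_5 = True
      !a_1 && a_1 = False
        !a_1 = False
      !a_5 = True
Both conjuncts True, so the formula holds.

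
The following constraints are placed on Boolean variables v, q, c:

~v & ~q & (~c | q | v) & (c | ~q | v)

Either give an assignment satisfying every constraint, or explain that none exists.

Unit clause (~v) forces v = False.
Unit clause (~q) forces q = False.
In (~c | q | v) only ~c is left, so c = False.
Check each clause:
  (~v): ~v holds.
  (~q): ~q holds.
  (~c | q | v): ~c holds.
  (c | ~q | v): ~q holds.
All clauses satisfied.

v: False, q: False, c: False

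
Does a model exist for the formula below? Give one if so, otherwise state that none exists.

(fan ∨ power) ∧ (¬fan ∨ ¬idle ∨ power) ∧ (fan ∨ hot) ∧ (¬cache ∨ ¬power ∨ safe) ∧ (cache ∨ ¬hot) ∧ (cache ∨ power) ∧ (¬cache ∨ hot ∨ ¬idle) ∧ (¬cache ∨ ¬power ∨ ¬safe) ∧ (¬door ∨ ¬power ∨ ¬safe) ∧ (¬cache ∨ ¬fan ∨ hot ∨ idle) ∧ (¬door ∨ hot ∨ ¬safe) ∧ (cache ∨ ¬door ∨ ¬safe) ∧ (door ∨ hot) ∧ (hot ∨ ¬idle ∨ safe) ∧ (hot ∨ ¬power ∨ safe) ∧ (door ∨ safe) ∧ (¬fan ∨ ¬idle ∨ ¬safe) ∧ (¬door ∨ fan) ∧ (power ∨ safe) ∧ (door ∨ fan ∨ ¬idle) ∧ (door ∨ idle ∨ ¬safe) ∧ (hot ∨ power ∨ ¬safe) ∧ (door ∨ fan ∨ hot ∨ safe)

Set safe = True.
Set door = True.
  then (¬door ∨ ¬power ∨ ¬safe) forces power = False.
  then (¬door ∨ hot ∨ ¬safe) forces hot = True.
  then (cache ∨ ¬door ∨ ¬safe) forces cache = True.
  then (¬door ∨ fan) forces fan = True.
  then (¬fan ∨ ¬idle ∨ power) forces idle = False.
All clauses satisfied.

safe=T, door=T, hot=T, power=F, fan=T, idle=F, cache=T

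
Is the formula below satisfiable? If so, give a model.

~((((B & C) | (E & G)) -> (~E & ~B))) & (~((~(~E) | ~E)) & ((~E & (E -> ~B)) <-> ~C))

Unsatisfiable

The conjunct ~((~(~E) | ~E)) is unsatisfiable on its own:
  E=F: evaluates to False.
  E=T: evaluates to False.
So the whole conjunction is unsatisfiable.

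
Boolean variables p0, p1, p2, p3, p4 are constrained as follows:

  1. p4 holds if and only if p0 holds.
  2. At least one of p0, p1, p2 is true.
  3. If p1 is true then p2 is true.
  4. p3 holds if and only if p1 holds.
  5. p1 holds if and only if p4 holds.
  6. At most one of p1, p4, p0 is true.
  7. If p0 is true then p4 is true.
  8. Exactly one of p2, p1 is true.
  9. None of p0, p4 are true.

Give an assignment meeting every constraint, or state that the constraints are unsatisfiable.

p0 = False, p1 = False, p2 = True, p3 = False, p4 = False

  (1) p4=F, p0=F — same ✓
  (2) {p0, p1, p2}: 1 true — at least one ✓
  (3) p1=F ⇒ p2: vacuous ✓
  (4) p3=F, p1=F — same ✓
  (5) p1=F, p4=F — same ✓
  (6) {p1, p4, p0}: 0 true — at most one ✓
  (7) p0=F ⇒ p4: vacuous ✓
  (8) {p2, p1}: 1 true — exactly one ✓
  (9) {p0, p4}: 0 true — none ✓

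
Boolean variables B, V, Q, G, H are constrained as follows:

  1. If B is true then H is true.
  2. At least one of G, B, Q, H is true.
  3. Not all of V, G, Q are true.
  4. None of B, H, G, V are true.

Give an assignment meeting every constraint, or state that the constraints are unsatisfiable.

B = False, V = False, Q = True, G = False, H = False

  (1) B=F ⇒ H: vacuous ✓
  (2) {G, B, Q, H}: 1 true — at least one ✓
  (3) {V, G, Q}: 1/3 true — not all ✓
  (4) {B, H, G, V}: 0 true — none ✓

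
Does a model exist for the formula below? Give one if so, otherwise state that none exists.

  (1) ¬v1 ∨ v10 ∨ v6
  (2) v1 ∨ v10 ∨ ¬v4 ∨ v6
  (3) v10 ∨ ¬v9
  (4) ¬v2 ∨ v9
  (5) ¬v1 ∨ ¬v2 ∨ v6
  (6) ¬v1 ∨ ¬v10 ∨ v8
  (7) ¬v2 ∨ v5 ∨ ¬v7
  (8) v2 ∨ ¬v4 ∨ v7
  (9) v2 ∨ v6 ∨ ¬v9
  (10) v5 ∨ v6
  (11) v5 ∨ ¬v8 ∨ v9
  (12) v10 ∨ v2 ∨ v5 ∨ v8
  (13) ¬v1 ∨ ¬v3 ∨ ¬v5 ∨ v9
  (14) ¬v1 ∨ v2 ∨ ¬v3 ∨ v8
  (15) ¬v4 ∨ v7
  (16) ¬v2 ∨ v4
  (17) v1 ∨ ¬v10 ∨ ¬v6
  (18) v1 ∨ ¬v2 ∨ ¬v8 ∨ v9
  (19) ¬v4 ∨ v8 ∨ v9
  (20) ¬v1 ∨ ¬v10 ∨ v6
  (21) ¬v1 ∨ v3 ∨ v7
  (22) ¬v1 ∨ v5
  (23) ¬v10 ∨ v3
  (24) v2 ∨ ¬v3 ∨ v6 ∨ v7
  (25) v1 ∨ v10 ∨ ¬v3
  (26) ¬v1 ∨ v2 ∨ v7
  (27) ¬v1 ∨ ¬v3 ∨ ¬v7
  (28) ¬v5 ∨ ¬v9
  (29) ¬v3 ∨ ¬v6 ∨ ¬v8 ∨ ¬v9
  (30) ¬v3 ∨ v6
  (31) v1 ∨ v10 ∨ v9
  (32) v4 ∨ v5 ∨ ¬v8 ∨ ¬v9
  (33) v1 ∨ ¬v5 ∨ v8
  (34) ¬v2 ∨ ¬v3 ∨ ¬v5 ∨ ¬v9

v1=T, v2=F, v3=F, v4=T, v5=T, v6=T, v7=T, v8=T, v9=F, v10=F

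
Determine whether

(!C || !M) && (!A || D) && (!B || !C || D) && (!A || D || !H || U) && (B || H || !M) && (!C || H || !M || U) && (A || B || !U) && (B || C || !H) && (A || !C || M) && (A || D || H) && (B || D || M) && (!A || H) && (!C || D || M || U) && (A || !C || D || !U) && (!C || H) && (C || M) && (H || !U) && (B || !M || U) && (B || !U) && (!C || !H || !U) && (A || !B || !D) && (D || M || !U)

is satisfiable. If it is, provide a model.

H = True, C = False, B = True, U = False, M = True, A = False, D = False

Set H = True.
Set C = False.
  then (B || C || !H) forces B = True.
  then (C || M) forces M = True.
Set U = False.
Set A = False.
  then (A || !B || !D) forces D = False.
All clauses satisfied.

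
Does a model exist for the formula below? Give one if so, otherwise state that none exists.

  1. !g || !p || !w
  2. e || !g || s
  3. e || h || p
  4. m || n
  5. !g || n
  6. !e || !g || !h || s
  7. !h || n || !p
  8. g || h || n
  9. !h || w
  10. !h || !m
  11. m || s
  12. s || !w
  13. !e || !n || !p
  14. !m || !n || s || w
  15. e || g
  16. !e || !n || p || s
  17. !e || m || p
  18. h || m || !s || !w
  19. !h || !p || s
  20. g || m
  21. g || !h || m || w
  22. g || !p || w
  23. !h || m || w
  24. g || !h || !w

Try n = False:
  (m || n) forces m = True.
  (!g || n) forces g = False.
  (g || h || n) forces h = True.
  clause (!h || !m) is falsified — backtrack.
So n = True.
Set p = False.
Set s = True.
Set m = True.
  then (!h || !m) forces h = False.
  then (e || h || p) forces e = True.
Set w = True.
Set g = True.
All clauses satisfied.

n = True; p = False; s = True; m = True; w = True; h = False; g = True; e = True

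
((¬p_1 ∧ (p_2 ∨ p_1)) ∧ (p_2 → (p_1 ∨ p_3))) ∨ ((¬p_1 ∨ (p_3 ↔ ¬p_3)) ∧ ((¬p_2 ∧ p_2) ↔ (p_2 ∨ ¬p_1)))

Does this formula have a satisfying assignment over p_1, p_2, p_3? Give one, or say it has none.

p_1 = False, p_2 = True, p_3 = True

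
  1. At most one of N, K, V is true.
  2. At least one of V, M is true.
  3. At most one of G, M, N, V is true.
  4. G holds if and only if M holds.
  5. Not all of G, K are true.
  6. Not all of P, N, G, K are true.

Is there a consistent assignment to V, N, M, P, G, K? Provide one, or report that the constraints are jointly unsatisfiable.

V=T, N=F, M=F, P=F, G=F, K=F

  (1) {N, K, V}: 1 true — at most one ✓
  (2) {V, M}: 1 true — at least one ✓
  (3) {G, M, N, V}: 1 true — at most one ✓
  (4) G=F, M=F — same ✓
  (5) {G, K}: 0/2 true — not all ✓
  (6) {P, N, G, K}: 0/4 true — not all ✓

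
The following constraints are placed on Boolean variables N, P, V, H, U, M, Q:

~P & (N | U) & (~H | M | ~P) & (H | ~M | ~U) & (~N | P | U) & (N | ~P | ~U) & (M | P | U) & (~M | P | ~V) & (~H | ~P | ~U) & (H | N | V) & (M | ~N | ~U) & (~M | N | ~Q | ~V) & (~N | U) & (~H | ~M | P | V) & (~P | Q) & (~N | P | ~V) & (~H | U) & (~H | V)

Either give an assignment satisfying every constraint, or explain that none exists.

N = False; P = False; V = True; H = True; U = True; M = False; Q = True

Unit clause (~P) forces P = False.
Try N = True:
  (~N | P | U) forces U = True.
  (M | ~N | ~U) forces M = True.
  (H | ~M | ~U) forces H = True.
  (~M | P | ~V) forces V = False.
  clause (~H | ~M | P | V) is falsified — backtrack.
So N = False.
  then (N | U) forces U = True.
Try V = False:
  (H | N | V) forces H = True.
  clause (~H | V) is falsified — backtrack.
So V = True.
  then (~M | P | ~V) forces M = False.
Set H = True.
Set Q = True.
All clauses satisfied.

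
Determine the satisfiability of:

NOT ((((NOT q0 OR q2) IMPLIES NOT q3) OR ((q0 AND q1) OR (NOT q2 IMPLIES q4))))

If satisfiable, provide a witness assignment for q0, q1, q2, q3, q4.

q0 = False; q1 = False; q2 = False; q3 = True; q4 = False

  NOT ((((NOT q0 OR q2) IMPLIES NOT q3) OR ((q0 AND q1) OR (NOT q2 IMPLIES q4)))) = True
    ((NOT q0 OR q2) IMPLIES NOT q3) OR ((q0 AND q1) OR (NOT q2 IMPLIES q4)) = False
      (NOT q0 OR q2) IMPLIES NOT q3 = False
        NOT q0 OR q2 = True
          NOT q0 = True
        NOT q3 = False
      (q0 AND q1) OR (NOT q2 IMPLIES q4) = False
        q0 AND q1 = False
        NOT q2 IMPLIES q4 = False
          NOT q2 = True
The formula evaluates to True.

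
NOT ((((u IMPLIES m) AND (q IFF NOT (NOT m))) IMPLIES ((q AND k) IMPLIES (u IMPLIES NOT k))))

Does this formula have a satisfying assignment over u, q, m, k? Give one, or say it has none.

u = True, q = True, m = True, k = True

  NOT ((((u IMPLIES m) AND (q IFF NOT (NOT m))) IMPLIES ((q AND k) IMPLIES (u IMPLIES NOT k)))) = True
    ((u IMPLIES m) AND (q IFF NOT (NOT m))) IMPLIES ((q AND k) IMPLIES (u IMPLIES NOT k)) = False
      (u IMPLIES m) AND (q IFF NOT (NOT m)) = True
        u IMPLIES m = True
        q IFF NOT (NOT m) = True
          NOT (NOT m) = True
            NOT m = False
      (q AND k) IMPLIES (u IMPLIES NOT k) = False
        q AND k = True
        u IMPLIES NOT k = False
          NOT k = False
The formula evaluates to True.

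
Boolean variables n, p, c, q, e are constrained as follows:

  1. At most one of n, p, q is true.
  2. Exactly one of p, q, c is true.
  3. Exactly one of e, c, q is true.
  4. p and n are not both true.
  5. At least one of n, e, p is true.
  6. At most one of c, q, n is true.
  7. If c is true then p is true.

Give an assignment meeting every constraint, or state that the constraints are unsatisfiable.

n: False, p: True, c: False, q: False, e: True

  (1) {n, p, q}: 1 true — at most one ✓
  (2) {p, q, c}: 1 true — exactly one ✓
  (3) {e, c, q}: 1 true — exactly one ✓
  (4) p=T, n=F — not both ✓
  (5) {n, e, p}: 2 true — at least one ✓
  (6) {c, q, n}: 0 true — at most one ✓
  (7) c=F ⇒ p: vacuous ✓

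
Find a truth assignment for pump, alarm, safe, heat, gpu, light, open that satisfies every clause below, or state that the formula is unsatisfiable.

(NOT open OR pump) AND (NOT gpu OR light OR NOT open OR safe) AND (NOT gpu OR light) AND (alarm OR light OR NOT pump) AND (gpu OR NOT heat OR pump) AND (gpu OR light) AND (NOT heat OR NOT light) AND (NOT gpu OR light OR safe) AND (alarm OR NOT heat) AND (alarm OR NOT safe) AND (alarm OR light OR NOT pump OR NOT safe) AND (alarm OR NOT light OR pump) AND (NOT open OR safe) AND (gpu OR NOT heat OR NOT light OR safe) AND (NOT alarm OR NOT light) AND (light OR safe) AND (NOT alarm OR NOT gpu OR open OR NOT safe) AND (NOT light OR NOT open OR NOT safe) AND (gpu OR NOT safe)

Set pump = True.
Try alarm = True:
  (NOT alarm OR NOT light) forces light = False.
  (NOT gpu OR light) forces gpu = False.
  clause (gpu OR light) is falsified — backtrack.
So alarm = False.
  then (alarm OR light OR NOT pump) forces light = True.
  then (NOT heat OR NOT light) forces heat = False.
  then (alarm OR NOT safe) forces safe = False.
  then (NOT open OR safe) forces open = False.
Set gpu = False.
All clauses satisfied.

pump=T, alarm=F, safe=F, heat=F, gpu=F, light=T, open=F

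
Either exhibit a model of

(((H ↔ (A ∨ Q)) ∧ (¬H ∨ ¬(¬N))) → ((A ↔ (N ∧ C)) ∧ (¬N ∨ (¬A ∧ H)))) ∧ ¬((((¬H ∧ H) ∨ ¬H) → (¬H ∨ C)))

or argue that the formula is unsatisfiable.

The conjunct ¬((((¬H ∧ H) ∨ ¬H) → (¬H ∨ C))) is unsatisfiable on its own:
  C=F, H=F: evaluates to False.
  C=F, H=T: evaluates to False.
  C=T, H=F: evaluates to False.
  C=T, H=T: evaluates to False.
So the whole conjunction is unsatisfiable.

The formula is unsatisfiable.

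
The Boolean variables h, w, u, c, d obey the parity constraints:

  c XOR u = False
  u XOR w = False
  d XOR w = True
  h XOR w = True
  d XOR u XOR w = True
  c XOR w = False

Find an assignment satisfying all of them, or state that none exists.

h=T; w=F; u=F; c=F; d=T

c XOR u = F XOR F = False ✓
u XOR w = F XOR F = False ✓
d XOR w = T XOR F = True ✓
h XOR w = T XOR F = True ✓
d XOR u XOR w = T XOR F XOR F = True ✓
c XOR w = F XOR F = False ✓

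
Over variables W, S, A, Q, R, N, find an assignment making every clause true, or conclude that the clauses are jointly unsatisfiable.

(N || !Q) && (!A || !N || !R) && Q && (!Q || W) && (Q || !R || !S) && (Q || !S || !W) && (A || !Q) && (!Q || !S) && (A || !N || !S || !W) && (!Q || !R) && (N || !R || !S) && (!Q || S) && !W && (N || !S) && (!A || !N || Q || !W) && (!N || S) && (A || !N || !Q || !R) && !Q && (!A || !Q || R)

Unsatisfiable

Case Q = True:
  Clause (!Q) is falsified — contradiction.
Case Q = False:
  Clause (Q) is falsified — contradiction.
Both cases fail, so the formula is unsatisfiable.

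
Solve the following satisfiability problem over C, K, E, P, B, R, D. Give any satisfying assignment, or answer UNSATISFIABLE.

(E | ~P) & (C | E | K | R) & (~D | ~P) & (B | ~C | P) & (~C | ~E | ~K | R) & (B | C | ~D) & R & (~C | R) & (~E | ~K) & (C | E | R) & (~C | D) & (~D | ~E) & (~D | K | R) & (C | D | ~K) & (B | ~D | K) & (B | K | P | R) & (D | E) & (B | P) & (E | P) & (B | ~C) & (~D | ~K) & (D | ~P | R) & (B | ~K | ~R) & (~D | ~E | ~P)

C: False, K: False, E: True, P: True, B: True, R: True, D: False

Unit clause (R) forces R = True.
Try C = True:
  (~C | D) forces D = True.
  (~D | ~P) forces P = False.
  (B | ~C | P) forces B = True.
  (~D | ~E) forces E = False.
  clause (E | P) is falsified — backtrack.
So C = False.
Try K = True:
  (~E | ~K) forces E = False.
  (E | ~P) forces P = False.
  clause (E | P) is falsified — backtrack.
So K = False.
Set E = True.
  then (~D | ~E) forces D = False.
Set P = True.
Set B = True.
All clauses satisfied.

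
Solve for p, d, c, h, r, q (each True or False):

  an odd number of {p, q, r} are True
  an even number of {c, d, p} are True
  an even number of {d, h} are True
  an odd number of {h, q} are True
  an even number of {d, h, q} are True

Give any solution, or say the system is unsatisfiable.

p = False; d = True; c = True; h = True; r = True; q = False

{p, q, r}: 1 true → odd ✓
{c, d, p}: 2 true → even ✓
{d, h}: 2 true → even ✓
{h, q}: 1 true → odd ✓
{d, h, q}: 2 true → even ✓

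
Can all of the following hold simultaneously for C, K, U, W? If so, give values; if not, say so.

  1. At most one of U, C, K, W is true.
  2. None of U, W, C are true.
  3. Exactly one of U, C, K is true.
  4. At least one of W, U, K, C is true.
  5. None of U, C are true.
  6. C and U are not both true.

C = False; K = True; U = False; W = False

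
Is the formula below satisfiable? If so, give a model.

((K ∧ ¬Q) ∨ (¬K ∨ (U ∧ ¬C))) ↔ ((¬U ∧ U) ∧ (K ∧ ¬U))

C: False; U: False; Q: True; K: True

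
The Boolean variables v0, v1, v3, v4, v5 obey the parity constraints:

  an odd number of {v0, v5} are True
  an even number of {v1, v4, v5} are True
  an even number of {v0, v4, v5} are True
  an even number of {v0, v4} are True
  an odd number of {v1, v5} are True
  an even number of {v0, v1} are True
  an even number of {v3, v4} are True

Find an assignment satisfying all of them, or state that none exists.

v0: True, v1: True, v3: True, v4: True, v5: False

{v0, v5}: 1 true → odd ✓
{v1, v4, v5}: 2 true → even ✓
{v0, v4, v5}: 2 true → even ✓
{v0, v4}: 2 true → even ✓
{v1, v5}: 1 true → odd ✓
{v0, v1}: 2 true → even ✓
{v3, v4}: 2 true → even ✓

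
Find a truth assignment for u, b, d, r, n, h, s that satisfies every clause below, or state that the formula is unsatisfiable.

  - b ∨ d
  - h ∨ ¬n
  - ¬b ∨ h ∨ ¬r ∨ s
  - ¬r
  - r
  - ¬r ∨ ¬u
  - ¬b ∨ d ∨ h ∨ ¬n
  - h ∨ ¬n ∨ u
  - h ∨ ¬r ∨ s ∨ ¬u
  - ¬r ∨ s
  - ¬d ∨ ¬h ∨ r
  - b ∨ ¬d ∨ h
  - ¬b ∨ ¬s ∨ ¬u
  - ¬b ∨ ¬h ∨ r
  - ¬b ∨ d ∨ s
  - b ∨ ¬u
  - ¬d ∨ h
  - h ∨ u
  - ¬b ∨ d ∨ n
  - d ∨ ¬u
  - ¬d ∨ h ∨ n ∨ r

No satisfying assignment exists.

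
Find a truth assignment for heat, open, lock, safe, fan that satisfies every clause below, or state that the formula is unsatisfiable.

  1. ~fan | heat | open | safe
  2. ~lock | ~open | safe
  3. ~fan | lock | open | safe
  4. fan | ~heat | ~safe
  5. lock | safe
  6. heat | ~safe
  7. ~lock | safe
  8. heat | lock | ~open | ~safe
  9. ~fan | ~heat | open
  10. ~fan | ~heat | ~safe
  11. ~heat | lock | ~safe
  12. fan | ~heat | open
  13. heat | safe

Unsatisfiable — no assignment works.

Case safe = True:
  (heat | ~safe) forces heat = True.
  (fan | ~heat | ~safe) forces fan = True.
  Clause (~fan | ~heat | ~safe) is falsified — contradiction.
Case safe = False:
  (lock | safe) forces lock = True.
  Clause (~lock | safe) is falsified — contradiction.
Both cases fail, so the formula is unsatisfiable.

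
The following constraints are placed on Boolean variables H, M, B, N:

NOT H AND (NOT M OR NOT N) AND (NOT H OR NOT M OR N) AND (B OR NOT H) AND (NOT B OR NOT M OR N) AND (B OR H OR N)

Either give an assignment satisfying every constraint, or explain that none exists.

Unit clause (NOT H) forces H = False.
Try M = True:
  (NOT M OR NOT N) forces N = False.
  (NOT B OR NOT M OR N) forces B = False.
  clause (B OR H OR N) is falsified — backtrack.
So M = False.
Set B = True.
Set N = True.
Check each clause:
  (NOT H): NOT H holds.
  (NOT M OR NOT N): NOT M holds.
  (NOT H OR NOT M OR N): NOT H holds.
  (B OR NOT H): B holds.
  (NOT B OR NOT M OR N): NOT M holds.
  (B OR H OR N): B holds.
All clauses satisfied.

H = False, M = False, B = True, N = True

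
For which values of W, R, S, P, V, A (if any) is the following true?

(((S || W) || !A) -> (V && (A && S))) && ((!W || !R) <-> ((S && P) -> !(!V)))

W = False, R = True, S = False, P = False, V = False, A = True

  ((S || W) || !A) -> (V && (A && S)) = True
    (S || W) || !A = False
      S || W = False
      !A = False
    V && (A && S) = False
      A && S = False
  (!W || !R) <-> ((S && P) -> !(!V)) = True
    !W || !R = True
      !W = True
      !R = False
    (S && P) -> !(!V) = True
      S && P = False
      !(!V) = False
        !V = True
Both conjuncts True, so the formula holds.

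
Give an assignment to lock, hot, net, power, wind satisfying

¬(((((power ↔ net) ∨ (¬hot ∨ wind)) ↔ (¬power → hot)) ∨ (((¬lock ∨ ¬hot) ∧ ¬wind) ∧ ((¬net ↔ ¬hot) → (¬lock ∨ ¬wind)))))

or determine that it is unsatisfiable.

lock: True, hot: True, net: True, power: False, wind: False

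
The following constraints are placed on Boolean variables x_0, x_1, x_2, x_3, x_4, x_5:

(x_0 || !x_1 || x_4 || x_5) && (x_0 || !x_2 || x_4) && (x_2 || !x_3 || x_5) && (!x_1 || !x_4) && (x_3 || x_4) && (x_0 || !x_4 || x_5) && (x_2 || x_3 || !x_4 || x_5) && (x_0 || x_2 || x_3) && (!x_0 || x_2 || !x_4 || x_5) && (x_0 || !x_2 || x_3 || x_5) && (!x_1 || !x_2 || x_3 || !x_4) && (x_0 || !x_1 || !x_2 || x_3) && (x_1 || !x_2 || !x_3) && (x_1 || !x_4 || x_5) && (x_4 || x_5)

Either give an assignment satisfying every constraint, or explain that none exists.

x_0: False, x_1: False, x_2: True, x_3: False, x_4: True, x_5: True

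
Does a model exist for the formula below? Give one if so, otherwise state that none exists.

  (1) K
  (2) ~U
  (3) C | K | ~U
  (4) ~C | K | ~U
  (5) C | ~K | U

K: True; C: True; U: False

Unit clause (K) forces K = True.
Unit clause (~U) forces U = False.
In (C | ~K | U) only C is left, so C = True.
Check each clause:
  (K): K holds.
  (~U): ~U holds.
  (C | K | ~U): C holds.
  (~C | K | ~U): K holds.
  (C | ~K | U): C holds.
All clauses satisfied.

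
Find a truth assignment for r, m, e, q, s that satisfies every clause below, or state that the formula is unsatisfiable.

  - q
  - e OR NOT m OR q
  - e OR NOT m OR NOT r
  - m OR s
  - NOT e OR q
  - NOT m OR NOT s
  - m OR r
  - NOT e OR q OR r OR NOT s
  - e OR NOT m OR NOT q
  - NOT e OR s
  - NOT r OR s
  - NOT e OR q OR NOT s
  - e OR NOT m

r: True, m: False, e: True, q: True, s: True

Unit clause (q) forces q = True.
Try r = False:
  (m OR r) forces m = True.
  (NOT m OR NOT s) forces s = False.
  (e OR NOT m OR NOT q) forces e = True.
  clause (NOT e OR s) is falsified — backtrack.
So r = True.
  then (NOT r OR s) forces s = True.
  then (NOT m OR NOT s) forces m = False.
Set e = True.
All clauses satisfied.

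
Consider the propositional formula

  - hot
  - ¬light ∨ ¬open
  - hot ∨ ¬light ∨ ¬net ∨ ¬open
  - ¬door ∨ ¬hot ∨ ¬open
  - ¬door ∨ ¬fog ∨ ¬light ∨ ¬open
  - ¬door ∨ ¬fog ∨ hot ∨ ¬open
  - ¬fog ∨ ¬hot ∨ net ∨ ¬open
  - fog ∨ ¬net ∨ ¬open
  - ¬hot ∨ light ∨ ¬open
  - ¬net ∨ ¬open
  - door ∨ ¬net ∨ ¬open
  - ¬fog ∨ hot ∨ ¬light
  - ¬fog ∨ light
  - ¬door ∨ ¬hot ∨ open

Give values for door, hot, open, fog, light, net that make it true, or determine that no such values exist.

door=F; hot=T; open=F; fog=F; light=T; net=F

Unit clause (hot) forces hot = True.
Try door = True:
  (¬door ∨ ¬hot ∨ ¬open) forces open = False.
  clause (¬door ∨ ¬hot ∨ open) is falsified — backtrack.
So door = False.
Set open = False.
Set fog = False.
Set light = True.
Set net = False.
All clauses satisfied.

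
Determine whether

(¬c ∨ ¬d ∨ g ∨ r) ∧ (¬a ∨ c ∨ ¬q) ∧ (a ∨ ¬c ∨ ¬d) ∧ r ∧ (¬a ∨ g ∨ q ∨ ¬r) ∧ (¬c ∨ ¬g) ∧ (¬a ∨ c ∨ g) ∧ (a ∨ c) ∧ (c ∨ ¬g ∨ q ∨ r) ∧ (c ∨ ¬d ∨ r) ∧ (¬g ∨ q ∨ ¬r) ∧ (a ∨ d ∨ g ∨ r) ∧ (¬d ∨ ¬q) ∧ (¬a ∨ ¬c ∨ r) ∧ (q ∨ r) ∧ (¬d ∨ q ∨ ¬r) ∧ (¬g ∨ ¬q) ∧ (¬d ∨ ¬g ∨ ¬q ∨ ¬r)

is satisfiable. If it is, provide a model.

Unit clause (r) forces r = True.
Try g = True:
  (¬c ∨ ¬g) forces c = False.
  (a ∨ c) forces a = True.
  (¬a ∨ c ∨ ¬q) forces q = False.
  clause (¬g ∨ q ∨ ¬r) is falsified — backtrack.
So g = False.
Set a = False.
  then (a ∨ c) forces c = True.
  then (a ∨ ¬c ∨ ¬d) forces d = False.
Set q = True.
All clauses satisfied.

g=F, a=F, d=F, r=T, q=T, c=T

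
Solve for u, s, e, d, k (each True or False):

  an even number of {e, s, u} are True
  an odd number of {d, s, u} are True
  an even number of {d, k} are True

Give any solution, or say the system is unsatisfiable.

u = True, s = False, e = True, d = False, k = False

{e, s, u}: 2 true → even ✓
{d, s, u}: 1 true → odd ✓
{d, k}: 0 true → even ✓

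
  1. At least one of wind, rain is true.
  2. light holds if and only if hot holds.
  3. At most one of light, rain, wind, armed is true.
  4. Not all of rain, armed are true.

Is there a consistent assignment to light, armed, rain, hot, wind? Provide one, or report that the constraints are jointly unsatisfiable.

light=F; armed=F; rain=F; hot=F; wind=T

  (1) {wind, rain}: 1 true — at least one ✓
  (2) light=F, hot=F — same ✓
  (3) {light, rain, wind, armed}: 1 true — at most one ✓
  (4) {rain, armed}: 0/2 true — not all ✓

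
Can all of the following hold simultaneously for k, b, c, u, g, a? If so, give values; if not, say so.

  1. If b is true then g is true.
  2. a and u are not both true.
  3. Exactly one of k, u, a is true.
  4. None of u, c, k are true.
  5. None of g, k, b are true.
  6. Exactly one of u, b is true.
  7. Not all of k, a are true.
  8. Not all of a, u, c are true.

Case b = True:
  Constraint (5) is violated (b=T) — contradiction.
Case b = False:
  (4) forces u = False.
  Constraint (6) is violated (u=F, b=F) — contradiction.
Both cases fail — unsatisfiable.

Unsatisfiable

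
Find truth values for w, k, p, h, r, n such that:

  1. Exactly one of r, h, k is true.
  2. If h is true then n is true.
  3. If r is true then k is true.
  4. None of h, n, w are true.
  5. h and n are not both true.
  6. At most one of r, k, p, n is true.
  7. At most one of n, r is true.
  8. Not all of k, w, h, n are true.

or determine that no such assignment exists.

w: False, k: True, p: False, h: False, r: False, n: False

  (1) {r, h, k}: 1 true — exactly one ✓
  (2) h=F ⇒ n: vacuous ✓
  (3) r=F ⇒ k: vacuous ✓
  (4) {h, n, w}: 0 true — none ✓
  (5) h=F, n=F — not both ✓
  (6) {r, k, p, n}: 1 true — at most one ✓
  (7) {n, r}: 0 true — at most one ✓
  (8) {k, w, h, n}: 1/4 true — not all ✓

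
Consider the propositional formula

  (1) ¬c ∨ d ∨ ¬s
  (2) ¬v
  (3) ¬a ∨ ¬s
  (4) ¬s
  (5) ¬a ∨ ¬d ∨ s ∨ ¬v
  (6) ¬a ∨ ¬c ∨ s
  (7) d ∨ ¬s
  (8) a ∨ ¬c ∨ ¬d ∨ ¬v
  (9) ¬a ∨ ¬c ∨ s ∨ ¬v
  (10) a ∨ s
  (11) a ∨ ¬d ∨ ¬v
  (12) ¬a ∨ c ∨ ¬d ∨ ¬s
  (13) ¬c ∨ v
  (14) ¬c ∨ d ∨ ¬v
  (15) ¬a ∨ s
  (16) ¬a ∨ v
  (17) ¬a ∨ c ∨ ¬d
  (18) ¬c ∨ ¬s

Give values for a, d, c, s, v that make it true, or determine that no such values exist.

Case s = True:
  Clause (¬s) is falsified — contradiction.
Case s = False:
  (¬v) forces v = False.
  (a ∨ s) forces a = True.
  Clause (¬a ∨ s) is falsified — contradiction.
Both cases fail, so the formula is unsatisfiable.

Unsatisfiable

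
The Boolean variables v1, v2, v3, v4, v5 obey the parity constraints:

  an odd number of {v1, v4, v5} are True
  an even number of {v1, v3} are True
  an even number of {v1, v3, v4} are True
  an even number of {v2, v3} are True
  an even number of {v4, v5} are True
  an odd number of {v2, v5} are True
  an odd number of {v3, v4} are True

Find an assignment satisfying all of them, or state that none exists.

v1=T; v2=T; v3=T; v4=F; v5=F

{v1, v4, v5}: 1 true → odd ✓
{v1, v3}: 2 true → even ✓
{v1, v3, v4}: 2 true → even ✓
{v2, v3}: 2 true → even ✓
{v4, v5}: 0 true → even ✓
{v2, v5}: 1 true → odd ✓
{v3, v4}: 1 true → odd ✓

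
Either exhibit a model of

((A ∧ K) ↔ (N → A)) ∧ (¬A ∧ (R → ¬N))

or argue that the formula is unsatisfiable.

N=T; R=F; A=F; K=F

  (A ∧ K) ↔ (N → A) = True
    A ∧ K = False
    N → A = False
  ¬A ∧ (R → ¬N) = True
    ¬A = True
    R → ¬N = True
      ¬N = False
Both conjuncts True, so the formula holds.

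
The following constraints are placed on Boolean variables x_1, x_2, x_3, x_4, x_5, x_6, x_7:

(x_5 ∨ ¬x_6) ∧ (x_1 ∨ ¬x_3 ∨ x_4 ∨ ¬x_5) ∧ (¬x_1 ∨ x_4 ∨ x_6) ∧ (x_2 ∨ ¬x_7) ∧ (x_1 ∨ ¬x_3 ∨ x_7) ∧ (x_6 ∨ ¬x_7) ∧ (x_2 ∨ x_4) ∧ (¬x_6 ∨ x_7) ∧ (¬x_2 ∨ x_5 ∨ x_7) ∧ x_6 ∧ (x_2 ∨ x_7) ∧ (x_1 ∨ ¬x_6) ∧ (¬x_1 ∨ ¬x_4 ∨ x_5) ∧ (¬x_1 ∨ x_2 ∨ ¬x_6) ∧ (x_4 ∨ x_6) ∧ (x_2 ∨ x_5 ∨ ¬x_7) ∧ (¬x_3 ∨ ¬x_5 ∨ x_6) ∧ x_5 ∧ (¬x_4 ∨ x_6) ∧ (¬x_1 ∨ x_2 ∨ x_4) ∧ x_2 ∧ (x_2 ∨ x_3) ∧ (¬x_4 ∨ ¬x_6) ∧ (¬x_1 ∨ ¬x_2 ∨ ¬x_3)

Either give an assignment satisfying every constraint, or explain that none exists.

x_1=T; x_2=T; x_3=F; x_4=F; x_5=T; x_6=T; x_7=T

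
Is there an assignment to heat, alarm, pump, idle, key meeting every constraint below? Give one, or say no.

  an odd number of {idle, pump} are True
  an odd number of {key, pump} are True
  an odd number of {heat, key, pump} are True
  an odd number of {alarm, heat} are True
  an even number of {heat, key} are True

heat = False, alarm = True, pump = True, idle = False, key = False

{idle, pump}: 1 true → odd ✓
{key, pump}: 1 true → odd ✓
{heat, key, pump}: 1 true → odd ✓
{alarm, heat}: 1 true → odd ✓
{heat, key}: 0 true → even ✓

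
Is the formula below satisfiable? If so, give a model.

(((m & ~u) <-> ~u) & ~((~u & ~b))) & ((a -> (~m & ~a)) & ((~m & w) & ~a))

m = False, a = False, w = True, b = False, u = True

  ((m & ~u) <-> ~u) & ~((~u & ~b)) = True
    (m & ~u) <-> ~u = True
      m & ~u = False
        ~u = False
      ~u = False
    ~((~u & ~b)) = True
      ~u & ~b = False
        ~u = False
        ~b = True
  (a -> (~m & ~a)) & ((~m & w) & ~a) = True
    a -> (~m & ~a) = True
      ~m & ~a = True
        ~m = True
        ~a = True
    (~m & w) & ~a = True
      ~m & w = True
        ~m = True
      ~a = True
Both conjuncts True, so the formula holds.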